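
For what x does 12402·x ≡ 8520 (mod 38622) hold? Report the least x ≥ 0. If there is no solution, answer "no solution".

First find gcd(12402, 38622):
38622 = 3×12402 + 1416
12402 = 8×1416 + 1074
1416 = 1×1074 + 342
1074 = 3×342 + 48
342 = 7×48 + 6
48 = 8×6 + 0
gcd = 6 and 6 | 8520, so solutions exist. Divide through by 6: 2067x ≡ 1420 (mod 6437).
Now find 2067⁻¹ mod 6437:
6437 = 3×2067 + 236
2067 = 8×236 + 179
236 = 1×179 + 57
179 = 3×57 + 8
57 = 7×8 + 1
8 = 8×1 + 0
Back-substitute:
1 = 57 − 7·8
1 = −7·179 + 22·57
1 = 22·236 − 29·179
1 = −29·2067 + 254·236
1 = 254·6437 − 791·2067
So 2067·(-791) ≡ 1 (mod 6437), i.e. 2067⁻¹ ≡ 5646.
Then x ≡ 5646·1420 ≡ 3255 (mod 6437); the smallest non-negative solution is x = 3255.

3255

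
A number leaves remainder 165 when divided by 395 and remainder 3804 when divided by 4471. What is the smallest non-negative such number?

Write x = 165 + 395·k. Then 395·k ≡ 3804 − 165 ≡ 3639 (mod 4471).
Need 395⁻¹ mod 4471. Extended Euclid on (4471, 395):
4471 = 11*395 + 126
395 = 3*126 + 17
126 = 7*17 + 7
17 = 2*7 + 3
7 = 2*3 + 1
3 = 3*1 + 0
Back-substitute:
1 = 7 − 2·3
1 = −2·17 + 5·7
1 = 5·126 − 37·17
1 = −37·395 + 116·126
1 = 116·4471 − 1313·395
395⁻¹ ≡ 3158 (mod 4471), so k ≡ 3158·3639 ≡ 1492 (mod 4471).
x = 165 + 395·1492 = 589505.

589505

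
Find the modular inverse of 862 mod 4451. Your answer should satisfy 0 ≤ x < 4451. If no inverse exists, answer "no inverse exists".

Apply the Euclidean algorithm to 4451 and 862:
4451 = 5*862 + 141
862 = 6*141 + 16
141 = 8*16 + 13
16 = 1*13 + 3
13 = 4*3 + 1
3 = 3*1 + 0
Since gcd(862, 4451) = 1, back-substitute to write 1 as a combination:
1 = 13 − 4·3
1 = −4·16 + 5·13
1 = 5·141 − 44·16
1 = −44·862 + 269·141
1 = 269·4451 − 1389·862
So 862·(-1389) ≡ 1 (mod 4451), and -1389 ≡ 3062 (mod 4451).

3062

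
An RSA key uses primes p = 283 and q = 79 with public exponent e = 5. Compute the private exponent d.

17597

φ(n) = (p−1)(q−1) = 282·78 = 21996.
Need d with 5·d ≡ 1 (mod 21996). Apply the extended Euclidean algorithm:
21996 = 4399*5 + 1
5 = 5*1 + 0
Back-substitute:
1 = 21996 − 4399·5
So 5·(-4399) ≡ 1 (mod 21996), hence d ≡ -4399 ≡ 17597 (mod 21996).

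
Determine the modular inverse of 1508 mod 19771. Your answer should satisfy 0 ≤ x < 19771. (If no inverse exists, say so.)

7932

Run Euclid on (19771, 1508):
19771 = 13×1508 + 167
1508 = 9×167 + 5
167 = 33×5 + 2
5 = 2×2 + 1
2 = 2×1 + 0
gcd = 1, so the inverse exists. Back-substitute:
1 = 5 − 2·2
1 = −2·167 + 67·5
1 = 67·1508 − 605·167
1 = −605·19771 + 7932·1508
So 1508·7932 ≡ 1 (mod 19771).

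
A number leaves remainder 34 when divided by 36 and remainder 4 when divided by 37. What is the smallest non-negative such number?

Write x = 34 + 36·k. Then 36·k ≡ 4 − 34 ≡ 7 (mod 37).
Need 36⁻¹ mod 37. Extended Euclid on (37, 36):
37 = 1×36 + 1
36 = 36×1 + 0
Back-substitute:
1 = 37 − 36
36⁻¹ ≡ 36 (mod 37), so k ≡ 36·7 ≡ 30 (mod 37).
x = 34 + 36·30 = 1114.

1114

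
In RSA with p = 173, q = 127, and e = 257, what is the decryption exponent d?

φ(n) = (p−1)(q−1) = 172·126 = 21672.
Need d with 257·d ≡ 1 (mod 21672). Apply the extended Euclidean algorithm:
21672 = 84*257 + 84
257 = 3*84 + 5
84 = 16*5 + 4
5 = 1*4 + 1
4 = 4*1 + 0
Back-substitute:
1 = 5 − 4
1 = −84 + 17·5
1 = 17·257 − 52·84
1 = −52·21672 + 4385·257
So 257·4385 ≡ 1 (mod 21672), hence d = 4385.

4385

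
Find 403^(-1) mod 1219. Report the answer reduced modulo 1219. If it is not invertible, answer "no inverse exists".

Extended Euclidean algorithm:
1219 = 3·403 + 10
403 = 40·10 + 3
10 = 3·3 + 1
3 = 3·1 + 0
gcd = 1, so the inverse exists. Back-substitute:
1 = 10 − 3·3
1 = −3·403 + 121·10
1 = 121·1219 − 366·403
So 403·(-366) ≡ 1 (mod 1219), and -366 ≡ 853 (mod 1219).

853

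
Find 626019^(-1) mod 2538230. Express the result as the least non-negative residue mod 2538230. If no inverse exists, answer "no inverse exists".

Apply the Euclidean algorithm to 2538230 and 626019:
2538230 = 4×626019 + 34154
626019 = 18×34154 + 11247
34154 = 3×11247 + 413
11247 = 27×413 + 96
413 = 4×96 + 29
96 = 3×29 + 9
29 = 3×9 + 2
9 = 4×2 + 1
2 = 2×1 + 0
gcd = 1, so the inverse exists. Back-substitute:
1 = 9 − 4·2
1 = −4·29 + 13·9
1 = 13·96 − 43·29
1 = −43·413 + 185·96
1 = 185·11247 − 5038·413
1 = −5038·34154 + 15299·11247
1 = 15299·626019 − 280420·34154
1 = −280420·2538230 + 1136979·626019
So 626019·1136979 ≡ 1 (mod 2538230).

1136979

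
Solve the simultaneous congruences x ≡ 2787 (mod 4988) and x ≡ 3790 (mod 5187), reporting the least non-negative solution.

21949987

Write x = 2787 + 4988·k. Then 4988·k ≡ 3790 − 2787 ≡ 1003 (mod 5187).
Need 4988⁻¹ mod 5187. Extended Euclid on (5187, 4988):
5187 = 1·4988 + 199
4988 = 25·199 + 13
199 = 15·13 + 4
13 = 3·4 + 1
4 = 4·1 + 0
Back-substitute:
1 = 13 − 3·4
1 = −3·199 + 46·13
1 = 46·4988 − 1153·199
1 = −1153·5187 + 1199·4988
4988⁻¹ ≡ 1199 (mod 5187), so k ≡ 1199·1003 ≡ 4400 (mod 5187).
x = 2787 + 4988·4400 = 21949987.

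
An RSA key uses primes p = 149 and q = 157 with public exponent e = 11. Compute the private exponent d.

φ(n) = (p−1)(q−1) = 148·156 = 23088.
Need d with 11·d ≡ 1 (mod 23088). Apply the extended Euclidean algorithm:
23088 = 2098×11 + 10
11 = 1×10 + 1
10 = 10×1 + 0
Back-substitute:
1 = 11 − 10
1 = −23088 + 2099·11
So 11·2099 ≡ 1 (mod 23088), hence d = 2099.

2099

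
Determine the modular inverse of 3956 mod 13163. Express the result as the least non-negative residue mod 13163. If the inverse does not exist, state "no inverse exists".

Extended Euclidean algorithm:
13163 = 3×3956 + 1295
3956 = 3×1295 + 71
1295 = 18×71 + 17
71 = 4×17 + 3
17 = 5×3 + 2
3 = 1×2 + 1
2 = 2×1 + 0
Since gcd(3956, 13163) = 1, back-substitute to write 1 as a combination:
1 = 3 − 2
1 = −17 + 6·3
1 = 6·71 − 25·17
1 = −25·1295 + 456·71
1 = 456·3956 − 1393·1295
1 = −1393·13163 + 4635·3956
So 3956·4635 ≡ 1 (mod 13163).

4635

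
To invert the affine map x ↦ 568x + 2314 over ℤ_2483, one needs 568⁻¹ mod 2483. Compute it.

2330

Run Euclid on (2483, 568):
2483 = 4·568 + 211
568 = 2·211 + 146
211 = 1·146 + 65
146 = 2·65 + 16
65 = 4·16 + 1
16 = 16·1 + 0
gcd = 1, so the inverse exists. Back-substitute:
1 = 65 − 4·16
1 = −4·146 + 9·65
1 = 9·211 − 13·146
1 = −13·568 + 35·211
1 = 35·2483 − 153·568
So 568·(-153) ≡ 1 (mod 2483), and -153 ≡ 2330 (mod 2483).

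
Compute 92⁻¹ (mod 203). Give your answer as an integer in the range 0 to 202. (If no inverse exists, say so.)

64

gcd(203, 92) by repeated division:
203 = 2×92 + 19
92 = 4×19 + 16
19 = 1×16 + 3
16 = 5×3 + 1
3 = 3×1 + 0
Since gcd(92, 203) = 1, back-substitute to write 1 as a combination:
1 = 16 − 5·3
1 = −5·19 + 6·16
1 = 6·92 − 29·19
1 = −29·203 + 64·92
So 92·64 ≡ 1 (mod 203).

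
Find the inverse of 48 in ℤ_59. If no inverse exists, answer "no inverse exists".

Extended Euclidean algorithm:
59 = 1*48 + 11
48 = 4*11 + 4
11 = 2*4 + 3
4 = 1*3 + 1
3 = 3*1 + 0
The gcd is 1. Working backward:
1 = 4 − 3
1 = −11 + 3·4
1 = 3·48 − 13·11
1 = −13·59 + 16·48
So 48·16 ≡ 1 (mod 59).

16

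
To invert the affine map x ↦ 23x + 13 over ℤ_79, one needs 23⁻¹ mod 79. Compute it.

55

gcd(79, 23) by repeated division:
79 = 3*23 + 10
23 = 2*10 + 3
10 = 3*3 + 1
3 = 3*1 + 0
The gcd is 1. Working backward:
1 = 10 − 3·3
1 = −3·23 + 7·10
1 = 7·79 − 24·23
Thus 23·(-24) ≡ 1 (mod 79); reducing, -24 mod 79 = 55.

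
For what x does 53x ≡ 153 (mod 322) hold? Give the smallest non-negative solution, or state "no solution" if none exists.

173

First find gcd(53, 322):
322 = 6×53 + 4
53 = 13×4 + 1
4 = 4×1 + 0
gcd = 1, so a unique solution mod 322 exists.
Back-substitute for the Bézout coefficients:
1 = 53 − 13·4
1 = −13·322 + 79·53
So 53·(79) ≡ 1 (mod 322), giving 53⁻¹ ≡ 79.
x ≡ 53⁻¹·153 ≡ 79·153 ≡ 173 (mod 322).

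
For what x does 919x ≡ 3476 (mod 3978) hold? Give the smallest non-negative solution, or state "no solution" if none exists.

1640

First find gcd(919, 3978):
3978 = 4·919 + 302
919 = 3·302 + 13
302 = 23·13 + 3
13 = 4·3 + 1
3 = 3·1 + 0
gcd = 1, so a unique solution mod 3978 exists.
Back-substitute for the Bézout coefficients:
1 = 13 − 4·3
1 = −4·302 + 93·13
1 = 93·919 − 283·302
1 = −283·3978 + 1225·919
So 919·(1225) ≡ 1 (mod 3978), giving 919⁻¹ ≡ 1225.
x ≡ 919⁻¹·3476 ≡ 1225·3476 ≡ 1640 (mod 3978).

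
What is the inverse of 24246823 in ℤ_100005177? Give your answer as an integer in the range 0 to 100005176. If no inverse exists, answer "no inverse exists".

87614302

Apply the Euclidean algorithm to 100005177 and 24246823:
100005177 = 4*24246823 + 3017885
24246823 = 8*3017885 + 103743
3017885 = 29*103743 + 9338
103743 = 11*9338 + 1025
9338 = 9*1025 + 113
1025 = 9*113 + 8
113 = 14*8 + 1
8 = 8*1 + 0
Since gcd(24246823, 100005177) = 1, back-substitute to write 1 as a combination:
1 = 113 − 14·8
1 = −14·1025 + 127·113
1 = 127·9338 − 1157·1025
1 = −1157·103743 + 12854·9338
1 = 12854·3017885 − 373923·103743
1 = −373923·24246823 + 3004238·3017885
1 = 3004238·100005177 − 12390875·24246823
Thus 24246823·(-12390875) ≡ 1 (mod 100005177); reducing, -12390875 mod 100005177 = 87614302.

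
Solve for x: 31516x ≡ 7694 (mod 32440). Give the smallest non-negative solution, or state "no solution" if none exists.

no solution

gcd(31516, 32440):
32440 = 1*31516 + 924
31516 = 34*924 + 100
924 = 9*100 + 24
100 = 4*24 + 4
24 = 6*4 + 0
gcd = 4, but 4 ∤ 7694, so the congruence has no solution.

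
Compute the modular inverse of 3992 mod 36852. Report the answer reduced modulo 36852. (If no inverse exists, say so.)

no inverse exists

Euclidean algorithm on 36852, 3992:
36852 = 9×3992 + 924
3992 = 4×924 + 296
924 = 3×296 + 36
296 = 8×36 + 8
36 = 4×8 + 4
8 = 2×4 + 0
gcd(3992, 36852) = 4 ≠ 1, so 3992 has no multiplicative inverse modulo 36852.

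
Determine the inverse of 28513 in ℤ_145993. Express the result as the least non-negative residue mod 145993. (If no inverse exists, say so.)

65288

gcd(145993, 28513) by repeated division:
145993 = 5·28513 + 3428
28513 = 8·3428 + 1089
3428 = 3·1089 + 161
1089 = 6·161 + 123
161 = 1·123 + 38
123 = 3·38 + 9
38 = 4·9 + 2
9 = 4·2 + 1
2 = 2·1 + 0
The gcd is 1. Working backward:
1 = 9 − 4·2
1 = −4·38 + 17·9
1 = 17·123 − 55·38
1 = −55·161 + 72·123
1 = 72·1089 − 487·161
1 = −487·3428 + 1533·1089
1 = 1533·28513 − 12751·3428
1 = −12751·145993 + 65288·28513
So 28513·65288 ≡ 1 (mod 145993).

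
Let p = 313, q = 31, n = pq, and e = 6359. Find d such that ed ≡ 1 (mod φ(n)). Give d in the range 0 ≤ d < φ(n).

φ(n) = (p−1)(q−1) = 312·30 = 9360.
Need d with 6359·d ≡ 1 (mod 9360). Apply the extended Euclidean algorithm:
9360 = 1×6359 + 3001
6359 = 2×3001 + 357
3001 = 8×357 + 145
357 = 2×145 + 67
145 = 2×67 + 11
67 = 6×11 + 1
11 = 11×1 + 0
Back-substitute:
1 = 67 − 6·11
1 = −6·145 + 13·67
1 = 13·357 − 32·145
1 = −32·3001 + 269·357
1 = 269·6359 − 570·3001
1 = −570·9360 + 839·6359
So 6359·839 ≡ 1 (mod 9360), hence d = 839.

839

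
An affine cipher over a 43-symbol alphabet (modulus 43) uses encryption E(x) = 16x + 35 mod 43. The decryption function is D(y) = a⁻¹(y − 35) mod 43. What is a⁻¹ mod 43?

35

Extended Euclidean algorithm:
43 = 2×16 + 11
16 = 1×11 + 5
11 = 2×5 + 1
5 = 5×1 + 0
gcd = 1, so the inverse exists. Back-substitute:
1 = 11 − 2·5
1 = −2·16 + 3·11
1 = 3·43 − 8·16
Thus 16·(-8) ≡ 1 (mod 43); reducing, -8 mod 43 = 35.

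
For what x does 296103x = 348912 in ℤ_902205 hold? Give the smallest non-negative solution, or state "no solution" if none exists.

266379

First find gcd(296103, 902205):
902205 = 3*296103 + 13896
296103 = 21*13896 + 4287
13896 = 3*4287 + 1035
4287 = 4*1035 + 147
1035 = 7*147 + 6
147 = 24*6 + 3
6 = 2*3 + 0
gcd = 3 and 3 | 348912, so solutions exist. Divide through by 3: 98701x ≡ 116304 (mod 300735).
Now find 98701⁻¹ mod 300735:
300735 = 3×98701 + 4632
98701 = 21×4632 + 1429
4632 = 3×1429 + 345
1429 = 4×345 + 49
345 = 7×49 + 2
49 = 24×2 + 1
2 = 2×1 + 0
Back-substitute:
1 = 49 − 24·2
1 = −24·345 + 169·49
1 = 169·1429 − 700·345
1 = −700·4632 + 2269·1429
1 = 2269·98701 − 48349·4632
1 = −48349·300735 + 147316·98701
So 98701⁻¹ ≡ 147316 (mod 300735).
Then x ≡ 147316·116304 ≡ 266379 (mod 300735); the smallest non-negative solution is x = 266379.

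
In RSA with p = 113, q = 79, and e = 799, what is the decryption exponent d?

φ(n) = (p−1)(q−1) = 112·78 = 8736.
Need d with 799·d ≡ 1 (mod 8736). Apply the extended Euclidean algorithm:
8736 = 10·799 + 746
799 = 1·746 + 53
746 = 14·53 + 4
53 = 13·4 + 1
4 = 4·1 + 0
Back-substitute:
1 = 53 − 13·4
1 = −13·746 + 183·53
1 = 183·799 − 196·746
1 = −196·8736 + 2143·799
So 799·2143 ≡ 1 (mod 8736), hence d = 2143.

2143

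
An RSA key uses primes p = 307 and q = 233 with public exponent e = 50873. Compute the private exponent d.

12089

φ(n) = (p−1)(q−1) = 306·232 = 70992.
Need d with 50873·d ≡ 1 (mod 70992). Apply the extended Euclidean algorithm:
70992 = 1×50873 + 20119
50873 = 2×20119 + 10635
20119 = 1×10635 + 9484
10635 = 1×9484 + 1151
9484 = 8×1151 + 276
1151 = 4×276 + 47
276 = 5×47 + 41
47 = 1×41 + 6
41 = 6×6 + 5
6 = 1×5 + 1
5 = 5×1 + 0
Back-substitute:
1 = 6 − 5
1 = −41 + 7·6
1 = 7·47 − 8·41
1 = −8·276 + 47·47
1 = 47·1151 − 196·276
1 = −196·9484 + 1615·1151
1 = 1615·10635 − 1811·9484
1 = −1811·20119 + 3426·10635
1 = 3426·50873 − 8663·20119
1 = −8663·70992 + 12089·50873
So 50873·12089 ≡ 1 (mod 70992), hence d = 12089.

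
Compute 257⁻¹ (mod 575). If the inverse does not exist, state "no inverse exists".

Extended Euclidean algorithm:
575 = 2×257 + 61
257 = 4×61 + 13
61 = 4×13 + 9
13 = 1×9 + 4
9 = 2×4 + 1
4 = 4×1 + 0
gcd = 1, so the inverse exists. Back-substitute:
1 = 9 − 2·4
1 = −2·13 + 3·9
1 = 3·61 − 14·13
1 = −14·257 + 59·61
1 = 59·575 − 132·257
Thus 257·(-132) ≡ 1 (mod 575); reducing, -132 mod 575 = 443.

443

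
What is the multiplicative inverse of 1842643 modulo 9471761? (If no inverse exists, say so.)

7166228

Apply the Euclidean algorithm to 9471761 and 1842643:
9471761 = 5·1842643 + 258546
1842643 = 7·258546 + 32821
258546 = 7·32821 + 28799
32821 = 1·28799 + 4022
28799 = 7·4022 + 645
4022 = 6·645 + 152
645 = 4·152 + 37
152 = 4·37 + 4
37 = 9·4 + 1
4 = 4·1 + 0
The gcd is 1. Working backward:
1 = 37 − 9·4
1 = −9·152 + 37·37
1 = 37·645 − 157·152
1 = −157·4022 + 979·645
1 = 979·28799 − 7010·4022
1 = −7010·32821 + 7989·28799
1 = 7989·258546 − 62933·32821
1 = −62933·1842643 + 448520·258546
1 = 448520·9471761 − 2305533·1842643
Thus 1842643·(-2305533) ≡ 1 (mod 9471761); reducing, -2305533 mod 9471761 = 7166228.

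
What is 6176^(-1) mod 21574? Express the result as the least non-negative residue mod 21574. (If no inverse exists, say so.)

Euclidean algorithm on 21574, 6176:
21574 = 3·6176 + 3046
6176 = 2·3046 + 84
3046 = 36·84 + 22
84 = 3·22 + 18
22 = 1·18 + 4
18 = 4·4 + 2
4 = 2·2 + 0
The gcd is 2, not 1, hence no inverse exists.

no inverse exists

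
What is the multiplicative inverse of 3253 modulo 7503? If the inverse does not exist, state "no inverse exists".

gcd(7503, 3253) by repeated division:
7503 = 2*3253 + 997
3253 = 3*997 + 262
997 = 3*262 + 211
262 = 1*211 + 51
211 = 4*51 + 7
51 = 7*7 + 2
7 = 3*2 + 1
2 = 2*1 + 0
Since gcd(3253, 7503) = 1, back-substitute to write 1 as a combination:
1 = 7 − 3·2
1 = −3·51 + 22·7
1 = 22·211 − 91·51
1 = −91·262 + 113·211
1 = 113·997 − 430·262
1 = −430·3253 + 1403·997
1 = 1403·7503 − 3236·3253
Thus 3253·(-3236) ≡ 1 (mod 7503); reducing, -3236 mod 7503 = 4267.

4267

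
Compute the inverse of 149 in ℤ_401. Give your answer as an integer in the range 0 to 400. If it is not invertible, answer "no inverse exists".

Apply the Euclidean algorithm to 401 and 149:
401 = 2·149 + 103
149 = 1·103 + 46
103 = 2·46 + 11
46 = 4·11 + 2
11 = 5·2 + 1
2 = 2·1 + 0
Since gcd(149, 401) = 1, back-substitute to write 1 as a combination:
1 = 11 − 5·2
1 = −5·46 + 21·11
1 = 21·103 − 47·46
1 = −47·149 + 68·103
1 = 68·401 − 183·149
Hence 149⁻¹ ≡ -183 ≡ 218 (mod 401).

218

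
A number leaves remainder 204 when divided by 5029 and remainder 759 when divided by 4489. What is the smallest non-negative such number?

14428405

Write x = 204 + 5029·k. Then 5029·k ≡ 759 − 204 ≡ 555 (mod 4489).
Need 5029⁻¹ mod 4489. Extended Euclid on (4489, 540):
4489 = 8×540 + 169
540 = 3×169 + 33
169 = 5×33 + 4
33 = 8×4 + 1
4 = 4×1 + 0
Back-substitute:
1 = 33 − 8·4
1 = −8·169 + 41·33
1 = 41·540 − 131·169
1 = −131·4489 + 1089·540
5029⁻¹ ≡ 1089 (mod 4489), so k ≡ 1089·555 ≡ 2869 (mod 4489).
x = 204 + 5029·2869 = 14428405.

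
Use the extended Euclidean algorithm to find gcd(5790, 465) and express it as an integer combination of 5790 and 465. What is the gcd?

15

Euclidean algorithm:
5790 = 12·465 + 210
465 = 2·210 + 45
210 = 4·45 + 30
45 = 1·30 + 15
30 = 2·15 + 0
gcd(5790, 465) = 15.
Express as a combination:
15 = 45 − 30
15 = −210 + 5·45
15 = 5·465 − 11·210
15 = −11·5790 + 137·465
So 15 = (-11)·5790 + (137)·465.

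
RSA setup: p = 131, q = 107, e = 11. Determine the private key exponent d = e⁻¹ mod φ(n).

5011

φ(n) = (p−1)(q−1) = 130·106 = 13780.
Need d with 11·d ≡ 1 (mod 13780). Apply the extended Euclidean algorithm:
13780 = 1252·11 + 8
11 = 1·8 + 3
8 = 2·3 + 2
3 = 1·2 + 1
2 = 2·1 + 0
Back-substitute:
1 = 3 − 2
1 = −8 + 3·3
1 = 3·11 − 4·8
1 = −4·13780 + 5011·11
So 11·5011 ≡ 1 (mod 13780), hence d = 5011.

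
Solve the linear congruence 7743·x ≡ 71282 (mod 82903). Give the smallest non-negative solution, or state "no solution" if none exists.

34164

First find gcd(7743, 82903):
82903 = 10×7743 + 5473
7743 = 1×5473 + 2270
5473 = 2×2270 + 933
2270 = 2×933 + 404
933 = 2×404 + 125
404 = 3×125 + 29
125 = 4×29 + 9
29 = 3×9 + 2
9 = 4×2 + 1
2 = 2×1 + 0
gcd = 1, so a unique solution mod 82903 exists.
Back-substitute for the Bézout coefficients:
1 = 9 − 4·2
1 = −4·29 + 13·9
1 = 13·125 − 56·29
1 = −56·404 + 181·125
1 = 181·933 − 418·404
1 = −418·2270 + 1017·933
1 = 1017·5473 − 2452·2270
1 = −2452·7743 + 3469·5473
1 = 3469·82903 − 37142·7743
So 7743·(-37142) ≡ 1 (mod 82903), giving 7743⁻¹ ≡ 45761.
x ≡ 7743⁻¹·71282 ≡ 45761·71282 ≡ 34164 (mod 82903).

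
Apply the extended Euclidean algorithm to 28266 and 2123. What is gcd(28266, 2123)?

1

Euclidean algorithm:
28266 = 13*2123 + 667
2123 = 3*667 + 122
667 = 5*122 + 57
122 = 2*57 + 8
57 = 7*8 + 1
8 = 8*1 + 0
gcd(28266, 2123) = 1.
Back-substituting:
1 = 57 − 7·8
1 = −7·122 + 15·57
1 = 15·667 − 82·122
1 = −82·2123 + 261·667
1 = 261·28266 − 3475·2123
So 1 = (261)·28266 + (-3475)·2123.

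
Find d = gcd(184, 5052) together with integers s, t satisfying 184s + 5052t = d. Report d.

4

Apply Euclid's algorithm to 5052 and 184:
5052 = 27·184 + 84
184 = 2·84 + 16
84 = 5·16 + 4
16 = 4·4 + 0
gcd(184, 5052) = 4.
Back-substituting:
4 = 84 − 5·16
4 = −5·184 + 11·84
4 = 11·5052 − 302·184
So 4 = (11)·5052 + (-302)·184.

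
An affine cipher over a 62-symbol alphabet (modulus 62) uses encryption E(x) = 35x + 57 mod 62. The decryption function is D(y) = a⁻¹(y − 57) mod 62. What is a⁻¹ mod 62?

39

gcd(62, 35) by repeated division:
62 = 1·35 + 27
35 = 1·27 + 8
27 = 3·8 + 3
8 = 2·3 + 2
3 = 1·2 + 1
2 = 2·1 + 0
gcd = 1, so the inverse exists. Back-substitute:
1 = 3 − 2
1 = −8 + 3·3
1 = 3·27 − 10·8
1 = −10·35 + 13·27
1 = 13·62 − 23·35
Hence 35⁻¹ ≡ -23 ≡ 39 (mod 62).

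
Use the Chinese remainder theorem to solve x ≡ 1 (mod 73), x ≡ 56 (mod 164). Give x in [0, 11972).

Write x = 1 + 73·k. Then 73·k ≡ 56 − 1 ≡ 55 (mod 164).
Need 73⁻¹ mod 164. Extended Euclid on (164, 73):
164 = 2×73 + 18
73 = 4×18 + 1
18 = 18×1 + 0
Back-substitute:
1 = 73 − 4·18
1 = −4·164 + 9·73
73⁻¹ ≡ 9 (mod 164), so k ≡ 9·55 ≡ 3 (mod 164).
x = 1 + 73·3 = 220.

220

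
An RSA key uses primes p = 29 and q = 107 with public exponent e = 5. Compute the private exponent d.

1781

φ(n) = (p−1)(q−1) = 28·106 = 2968.
Need d with 5·d ≡ 1 (mod 2968). Apply the extended Euclidean algorithm:
2968 = 593*5 + 3
5 = 1*3 + 2
3 = 1*2 + 1
2 = 2*1 + 0
Back-substitute:
1 = 3 − 2
1 = −5 + 2·3
1 = 2·2968 − 1187·5
So 5·(-1187) ≡ 1 (mod 2968), hence d ≡ -1187 ≡ 1781 (mod 2968).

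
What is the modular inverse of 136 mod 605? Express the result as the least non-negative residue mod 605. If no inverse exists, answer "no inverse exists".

gcd(605, 136) by repeated division:
605 = 4*136 + 61
136 = 2*61 + 14
61 = 4*14 + 5
14 = 2*5 + 4
5 = 1*4 + 1
4 = 4*1 + 0
The gcd is 1. Working backward:
1 = 5 − 4
1 = −14 + 3·5
1 = 3·61 − 13·14
1 = −13·136 + 29·61
1 = 29·605 − 129·136
So 136·(-129) ≡ 1 (mod 605), and -129 ≡ 476 (mod 605).

476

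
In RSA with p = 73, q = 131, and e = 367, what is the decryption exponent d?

6223

φ(n) = (p−1)(q−1) = 72·130 = 9360.
Need d with 367·d ≡ 1 (mod 9360). Apply the extended Euclidean algorithm:
9360 = 25*367 + 185
367 = 1*185 + 182
185 = 1*182 + 3
182 = 60*3 + 2
3 = 1*2 + 1
2 = 2*1 + 0
Back-substitute:
1 = 3 − 2
1 = −182 + 61·3
1 = 61·185 − 62·182
1 = −62·367 + 123·185
1 = 123·9360 − 3137·367
So 367·(-3137) ≡ 1 (mod 9360), hence d ≡ -3137 ≡ 6223 (mod 9360).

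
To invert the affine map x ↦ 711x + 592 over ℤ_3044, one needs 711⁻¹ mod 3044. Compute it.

2907

Apply the Euclidean algorithm to 3044 and 711:
3044 = 4*711 + 200
711 = 3*200 + 111
200 = 1*111 + 89
111 = 1*89 + 22
89 = 4*22 + 1
22 = 22*1 + 0
gcd = 1, so the inverse exists. Back-substitute:
1 = 89 − 4·22
1 = −4·111 + 5·89
1 = 5·200 − 9·111
1 = −9·711 + 32·200
1 = 32·3044 − 137·711
Hence 711⁻¹ ≡ -137 ≡ 2907 (mod 3044).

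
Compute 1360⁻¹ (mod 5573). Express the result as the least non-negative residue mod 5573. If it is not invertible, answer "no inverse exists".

4274

Apply the Euclidean algorithm to 5573 and 1360:
5573 = 4×1360 + 133
1360 = 10×133 + 30
133 = 4×30 + 13
30 = 2×13 + 4
13 = 3×4 + 1
4 = 4×1 + 0
Since gcd(1360, 5573) = 1, back-substitute to write 1 as a combination:
1 = 13 − 3·4
1 = −3·30 + 7·13
1 = 7·133 − 31·30
1 = −31·1360 + 317·133
1 = 317·5573 − 1299·1360
Thus 1360·(-1299) ≡ 1 (mod 5573); reducing, -1299 mod 5573 = 4274.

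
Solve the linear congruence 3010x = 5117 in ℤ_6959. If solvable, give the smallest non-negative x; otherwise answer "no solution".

First find gcd(3010, 6959):
6959 = 2*3010 + 939
3010 = 3*939 + 193
939 = 4*193 + 167
193 = 1*167 + 26
167 = 6*26 + 11
26 = 2*11 + 4
11 = 2*4 + 3
4 = 1*3 + 1
3 = 3*1 + 0
gcd = 1, so a unique solution mod 6959 exists.
Back-substitute for the Bézout coefficients:
1 = 4 − 3
1 = −11 + 3·4
1 = 3·26 − 7·11
1 = −7·167 + 45·26
1 = 45·193 − 52·167
1 = −52·939 + 253·193
1 = 253·3010 − 811·939
1 = −811·6959 + 1875·3010
So 3010·(1875) ≡ 1 (mod 6959), giving 3010⁻¹ ≡ 1875.
x ≡ 3010⁻¹·5117 ≡ 1875·5117 ≡ 4873 (mod 6959).

4873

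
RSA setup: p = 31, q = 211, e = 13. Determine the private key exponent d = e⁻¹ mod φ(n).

φ(n) = (p−1)(q−1) = 30·210 = 6300.
Need d with 13·d ≡ 1 (mod 6300). Apply the extended Euclidean algorithm:
6300 = 484*13 + 8
13 = 1*8 + 5
8 = 1*5 + 3
5 = 1*3 + 2
3 = 1*2 + 1
2 = 2*1 + 0
Back-substitute:
1 = 3 − 2
1 = −5 + 2·3
1 = 2·8 − 3·5
1 = −3·13 + 5·8
1 = 5·6300 − 2423·13
So 13·(-2423) ≡ 1 (mod 6300), hence d ≡ -2423 ≡ 3877 (mod 6300).

3877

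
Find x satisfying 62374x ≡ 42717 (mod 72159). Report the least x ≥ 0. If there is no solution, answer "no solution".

23616

First find gcd(62374, 72159):
72159 = 1·62374 + 9785
62374 = 6·9785 + 3664
9785 = 2·3664 + 2457
3664 = 1·2457 + 1207
2457 = 2·1207 + 43
1207 = 28·43 + 3
43 = 14·3 + 1
3 = 3·1 + 0
gcd = 1, so a unique solution mod 72159 exists.
Back-substitute for the Bézout coefficients:
1 = 43 − 14·3
1 = −14·1207 + 393·43
1 = 393·2457 − 800·1207
1 = −800·3664 + 1193·2457
1 = 1193·9785 − 3186·3664
1 = −3186·62374 + 20309·9785
1 = 20309·72159 − 23495·62374
So 62374·(-23495) ≡ 1 (mod 72159), giving 62374⁻¹ ≡ 48664.
x ≡ 62374⁻¹·42717 ≡ 48664·42717 ≡ 23616 (mod 72159).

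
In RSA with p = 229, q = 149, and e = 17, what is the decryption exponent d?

φ(n) = (p−1)(q−1) = 228·148 = 33744.
Need d with 17·d ≡ 1 (mod 33744). Apply the extended Euclidean algorithm:
33744 = 1984·17 + 16
17 = 1·16 + 1
16 = 16·1 + 0
Back-substitute:
1 = 17 − 16
1 = −33744 + 1985·17
So 17·1985 ≡ 1 (mod 33744), hence d = 1985.

1985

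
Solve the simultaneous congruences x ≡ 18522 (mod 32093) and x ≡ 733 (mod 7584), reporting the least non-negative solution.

36957565

Write x = 18522 + 32093·k. Then 32093·k ≡ 733 − 18522 ≡ 4963 (mod 7584).
Need 32093⁻¹ mod 7584. Extended Euclid on (7584, 1757):
7584 = 4×1757 + 556
1757 = 3×556 + 89
556 = 6×89 + 22
89 = 4×22 + 1
22 = 22×1 + 0
Back-substitute:
1 = 89 − 4·22
1 = −4·556 + 25·89
1 = 25·1757 − 79·556
1 = −79·7584 + 341·1757
32093⁻¹ ≡ 341 (mod 7584), so k ≡ 341·4963 ≡ 1151 (mod 7584).
x = 18522 + 32093·1151 = 36957565.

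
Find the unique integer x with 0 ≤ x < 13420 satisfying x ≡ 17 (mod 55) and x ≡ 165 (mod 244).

Write x = 17 + 55·k. Then 55·k ≡ 165 − 17 ≡ 148 (mod 244).
Need 55⁻¹ mod 244. Extended Euclid on (244, 55):
244 = 4×55 + 24
55 = 2×24 + 7
24 = 3×7 + 3
7 = 2×3 + 1
3 = 3×1 + 0
Back-substitute:
1 = 7 − 2·3
1 = −2·24 + 7·7
1 = 7·55 − 16·24
1 = −16·244 + 71·55
55⁻¹ ≡ 71 (mod 244), so k ≡ 71·148 ≡ 16 (mod 244).
x = 17 + 55·16 = 897.

897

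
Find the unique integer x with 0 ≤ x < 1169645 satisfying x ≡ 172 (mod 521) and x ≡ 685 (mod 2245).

Write x = 172 + 521·k. Then 521·k ≡ 685 − 172 ≡ 513 (mod 2245).
Need 521⁻¹ mod 2245. Extended Euclid on (2245, 521):
2245 = 4·521 + 161
521 = 3·161 + 38
161 = 4·38 + 9
38 = 4·9 + 2
9 = 4·2 + 1
2 = 2·1 + 0
Back-substitute:
1 = 9 − 4·2
1 = −4·38 + 17·9
1 = 17·161 − 72·38
1 = −72·521 + 233·161
1 = 233·2245 − 1004·521
521⁻¹ ≡ 1241 (mod 2245), so k ≡ 1241·513 ≡ 1298 (mod 2245).
x = 172 + 521·1298 = 676430.

676430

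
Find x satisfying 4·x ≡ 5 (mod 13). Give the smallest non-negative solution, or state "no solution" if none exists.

11

First find gcd(4, 13):
13 = 3*4 + 1
4 = 4*1 + 0
gcd = 1, so a unique solution mod 13 exists.
Back-substitute for the Bézout coefficients:
1 = 13 − 3·4
So 4·(-3) ≡ 1 (mod 13), giving 4⁻¹ ≡ 10.
x ≡ 4⁻¹·5 ≡ 10·5 ≡ 11 (mod 13).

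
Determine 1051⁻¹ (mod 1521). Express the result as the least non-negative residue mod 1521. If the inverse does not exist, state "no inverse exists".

877

Run Euclid on (1521, 1051):
1521 = 1*1051 + 470
1051 = 2*470 + 111
470 = 4*111 + 26
111 = 4*26 + 7
26 = 3*7 + 5
7 = 1*5 + 2
5 = 2*2 + 1
2 = 2*1 + 0
Since gcd(1051, 1521) = 1, back-substitute to write 1 as a combination:
1 = 5 − 2·2
1 = −2·7 + 3·5
1 = 3·26 − 11·7
1 = −11·111 + 47·26
1 = 47·470 − 199·111
1 = −199·1051 + 445·470
1 = 445·1521 − 644·1051
Hence 1051⁻¹ ≡ -644 ≡ 877 (mod 1521).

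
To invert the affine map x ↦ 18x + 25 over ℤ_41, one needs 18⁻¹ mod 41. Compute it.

Extended Euclidean algorithm:
41 = 2·18 + 5
18 = 3·5 + 3
5 = 1·3 + 2
3 = 1·2 + 1
2 = 2·1 + 0
The gcd is 1. Working backward:
1 = 3 − 2
1 = −5 + 2·3
1 = 2·18 − 7·5
1 = −7·41 + 16·18
So 18·16 ≡ 1 (mod 41).

16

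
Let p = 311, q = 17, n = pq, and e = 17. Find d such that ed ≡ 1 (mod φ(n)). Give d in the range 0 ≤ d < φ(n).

3793

φ(n) = (p−1)(q−1) = 310·16 = 4960.
Need d with 17·d ≡ 1 (mod 4960). Apply the extended Euclidean algorithm:
4960 = 291×17 + 13
17 = 1×13 + 4
13 = 3×4 + 1
4 = 4×1 + 0
Back-substitute:
1 = 13 − 3·4
1 = −3·17 + 4·13
1 = 4·4960 − 1167·17
So 17·(-1167) ≡ 1 (mod 4960), hence d ≡ -1167 ≡ 3793 (mod 4960).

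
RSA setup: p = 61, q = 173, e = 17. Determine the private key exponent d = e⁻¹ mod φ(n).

9713

φ(n) = (p−1)(q−1) = 60·172 = 10320.
Need d with 17·d ≡ 1 (mod 10320). Apply the extended Euclidean algorithm:
10320 = 607×17 + 1
17 = 17×1 + 0
Back-substitute:
1 = 10320 − 607·17
So 17·(-607) ≡ 1 (mod 10320), hence d ≡ -607 ≡ 9713 (mod 10320).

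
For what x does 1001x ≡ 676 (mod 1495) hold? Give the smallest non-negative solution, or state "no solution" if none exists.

First find gcd(1001, 1495):
1495 = 1·1001 + 494
1001 = 2·494 + 13
494 = 38·13 + 0
gcd = 13 and 13 | 676, so solutions exist. Divide through by 13: 77x ≡ 52 (mod 115).
Now find 77⁻¹ mod 115:
115 = 1*77 + 38
77 = 2*38 + 1
38 = 38*1 + 0
Back-substitute:
1 = 77 − 2·38
1 = −2·115 + 3·77
So 77⁻¹ ≡ 3 (mod 115).
Then x ≡ 3·52 ≡ 41 (mod 115); the smallest non-negative solution is x = 41.

41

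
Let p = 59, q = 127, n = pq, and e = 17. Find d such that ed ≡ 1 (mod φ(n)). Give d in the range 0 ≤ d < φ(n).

3869

φ(n) = (p−1)(q−1) = 58·126 = 7308.
Need d with 17·d ≡ 1 (mod 7308). Apply the extended Euclidean algorithm:
7308 = 429·17 + 15
17 = 1·15 + 2
15 = 7·2 + 1
2 = 2·1 + 0
Back-substitute:
1 = 15 − 7·2
1 = −7·17 + 8·15
1 = 8·7308 − 3439·17
So 17·(-3439) ≡ 1 (mod 7308), hence d ≡ -3439 ≡ 3869 (mod 7308).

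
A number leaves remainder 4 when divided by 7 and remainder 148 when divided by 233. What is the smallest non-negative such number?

1313

Write x = 4 + 7·k. Then 7·k ≡ 148 − 4 ≡ 144 (mod 233).
Need 7⁻¹ mod 233. Extended Euclid on (233, 7):
233 = 33·7 + 2
7 = 3·2 + 1
2 = 2·1 + 0
Back-substitute:
1 = 7 − 3·2
1 = −3·233 + 100·7
7⁻¹ ≡ 100 (mod 233), so k ≡ 100·144 ≡ 187 (mod 233).
x = 4 + 7·187 = 1313.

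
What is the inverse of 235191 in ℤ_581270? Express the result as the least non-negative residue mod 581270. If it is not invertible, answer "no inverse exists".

gcd(581270, 235191) by repeated division:
581270 = 2*235191 + 110888
235191 = 2*110888 + 13415
110888 = 8*13415 + 3568
13415 = 3*3568 + 2711
3568 = 1*2711 + 857
2711 = 3*857 + 140
857 = 6*140 + 17
140 = 8*17 + 4
17 = 4*4 + 1
4 = 4*1 + 0
gcd = 1, so the inverse exists. Back-substitute:
1 = 17 − 4·4
1 = −4·140 + 33·17
1 = 33·857 − 202·140
1 = −202·2711 + 639·857
1 = 639·3568 − 841·2711
1 = −841·13415 + 3162·3568
1 = 3162·110888 − 26137·13415
1 = −26137·235191 + 55436·110888
1 = 55436·581270 − 137009·235191
So 235191·(-137009) ≡ 1 (mod 581270), and -137009 ≡ 444261 (mod 581270).

444261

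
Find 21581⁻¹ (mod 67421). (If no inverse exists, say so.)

52391

Apply the Euclidean algorithm to 67421 and 21581:
67421 = 3·21581 + 2678
21581 = 8·2678 + 157
2678 = 17·157 + 9
157 = 17·9 + 4
9 = 2·4 + 1
4 = 4·1 + 0
The gcd is 1. Working backward:
1 = 9 − 2·4
1 = −2·157 + 35·9
1 = 35·2678 − 597·157
1 = −597·21581 + 4811·2678
1 = 4811·67421 − 15030·21581
Thus 21581·(-15030) ≡ 1 (mod 67421); reducing, -15030 mod 67421 = 52391.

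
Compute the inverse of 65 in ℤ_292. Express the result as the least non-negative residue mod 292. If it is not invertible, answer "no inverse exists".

9

Run Euclid on (292, 65):
292 = 4×65 + 32
65 = 2×32 + 1
32 = 32×1 + 0
Since gcd(65, 292) = 1, back-substitute to write 1 as a combination:
1 = 65 − 2·32
1 = −2·292 + 9·65
So 65·9 ≡ 1 (mod 292).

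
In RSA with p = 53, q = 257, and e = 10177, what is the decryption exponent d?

φ(n) = (p−1)(q−1) = 52·256 = 13312.
Need d with 10177·d ≡ 1 (mod 13312). Apply the extended Euclidean algorithm:
13312 = 1*10177 + 3135
10177 = 3*3135 + 772
3135 = 4*772 + 47
772 = 16*47 + 20
47 = 2*20 + 7
20 = 2*7 + 6
7 = 1*6 + 1
6 = 6*1 + 0
Back-substitute:
1 = 7 − 6
1 = −20 + 3·7
1 = 3·47 − 7·20
1 = −7·772 + 115·47
1 = 115·3135 − 467·772
1 = −467·10177 + 1516·3135
1 = 1516·13312 − 1983·10177
So 10177·(-1983) ≡ 1 (mod 13312), hence d ≡ -1983 ≡ 11329 (mod 13312).

11329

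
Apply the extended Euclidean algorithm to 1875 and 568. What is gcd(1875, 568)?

1

Apply Euclid's algorithm to 1875 and 568:
1875 = 3·568 + 171
568 = 3·171 + 55
171 = 3·55 + 6
55 = 9·6 + 1
6 = 6·1 + 0
gcd(1875, 568) = 1.
Back-substituting:
1 = 55 − 9·6
1 = −9·171 + 28·55
1 = 28·568 − 93·171
1 = −93·1875 + 307·568
So 1 = (-93)·1875 + (307)·568.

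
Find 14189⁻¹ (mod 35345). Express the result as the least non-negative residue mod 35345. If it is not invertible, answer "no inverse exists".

Run Euclid on (35345, 14189):
35345 = 2*14189 + 6967
14189 = 2*6967 + 255
6967 = 27*255 + 82
255 = 3*82 + 9
82 = 9*9 + 1
9 = 9*1 + 0
The gcd is 1. Working backward:
1 = 82 − 9·9
1 = −9·255 + 28·82
1 = 28·6967 − 765·255
1 = −765·14189 + 1558·6967
1 = 1558·35345 − 3881·14189
Hence 14189⁻¹ ≡ -3881 ≡ 31464 (mod 35345).

31464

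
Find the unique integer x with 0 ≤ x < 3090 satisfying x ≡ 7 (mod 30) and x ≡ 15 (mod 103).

Write x = 7 + 30·k. Then 30·k ≡ 15 − 7 ≡ 8 (mod 103).
Need 30⁻¹ mod 103. Extended Euclid on (103, 30):
103 = 3×30 + 13
30 = 2×13 + 4
13 = 3×4 + 1
4 = 4×1 + 0
Back-substitute:
1 = 13 − 3·4
1 = −3·30 + 7·13
1 = 7·103 − 24·30
30⁻¹ ≡ 79 (mod 103), so k ≡ 79·8 ≡ 14 (mod 103).
x = 7 + 30·14 = 427.

427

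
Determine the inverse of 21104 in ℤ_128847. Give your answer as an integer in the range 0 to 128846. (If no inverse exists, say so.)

gcd(128847, 21104) by repeated division:
128847 = 6*21104 + 2223
21104 = 9*2223 + 1097
2223 = 2*1097 + 29
1097 = 37*29 + 24
29 = 1*24 + 5
24 = 4*5 + 4
5 = 1*4 + 1
4 = 4*1 + 0
The gcd is 1. Working backward:
1 = 5 − 4
1 = −24 + 5·5
1 = 5·29 − 6·24
1 = −6·1097 + 227·29
1 = 227·2223 − 460·1097
1 = −460·21104 + 4367·2223
1 = 4367·128847 − 26662·21104
So 21104·(-26662) ≡ 1 (mod 128847), and -26662 ≡ 102185 (mod 128847).

102185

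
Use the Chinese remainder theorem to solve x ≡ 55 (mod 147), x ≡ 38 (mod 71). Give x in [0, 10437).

Write x = 55 + 147·k. Then 147·k ≡ 38 − 55 ≡ 54 (mod 71).
Need 147⁻¹ mod 71. Extended Euclid on (71, 5):
71 = 14×5 + 1
5 = 5×1 + 0
Back-substitute:
1 = 71 − 14·5
147⁻¹ ≡ 57 (mod 71), so k ≡ 57·54 ≡ 25 (mod 71).
x = 55 + 147·25 = 3730.

3730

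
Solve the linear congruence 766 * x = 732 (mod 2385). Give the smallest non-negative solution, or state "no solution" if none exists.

57

First find gcd(766, 2385):
2385 = 3×766 + 87
766 = 8×87 + 70
87 = 1×70 + 17
70 = 4×17 + 2
17 = 8×2 + 1
2 = 2×1 + 0
gcd = 1, so a unique solution mod 2385 exists.
Back-substitute for the Bézout coefficients:
1 = 17 − 8·2
1 = −8·70 + 33·17
1 = 33·87 − 41·70
1 = −41·766 + 361·87
1 = 361·2385 − 1124·766
So 766·(-1124) ≡ 1 (mod 2385), giving 766⁻¹ ≡ 1261.
x ≡ 766⁻¹·732 ≡ 1261·732 ≡ 57 (mod 2385).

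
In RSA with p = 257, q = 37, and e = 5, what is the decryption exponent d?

7373

φ(n) = (p−1)(q−1) = 256·36 = 9216.
Need d with 5·d ≡ 1 (mod 9216). Apply the extended Euclidean algorithm:
9216 = 1843·5 + 1
5 = 5·1 + 0
Back-substitute:
1 = 9216 − 1843·5
So 5·(-1843) ≡ 1 (mod 9216), hence d ≡ -1843 ≡ 7373 (mod 9216).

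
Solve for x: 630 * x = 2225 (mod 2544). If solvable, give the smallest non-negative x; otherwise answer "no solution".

gcd(630, 2544):
2544 = 4×630 + 24
630 = 26×24 + 6
24 = 4×6 + 0
gcd = 6, but 6 ∤ 2225, so the congruence has no solution.

no solution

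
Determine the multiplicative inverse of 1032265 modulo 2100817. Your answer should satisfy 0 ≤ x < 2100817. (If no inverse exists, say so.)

Run Euclid on (2100817, 1032265):
2100817 = 2*1032265 + 36287
1032265 = 28*36287 + 16229
36287 = 2*16229 + 3829
16229 = 4*3829 + 913
3829 = 4*913 + 177
913 = 5*177 + 28
177 = 6*28 + 9
28 = 3*9 + 1
9 = 9*1 + 0
Since gcd(1032265, 2100817) = 1, back-substitute to write 1 as a combination:
1 = 28 − 3·9
1 = −3·177 + 19·28
1 = 19·913 − 98·177
1 = −98·3829 + 411·913
1 = 411·16229 − 1742·3829
1 = −1742·36287 + 3895·16229
1 = 3895·1032265 − 110802·36287
1 = −110802·2100817 + 225499·1032265
So 1032265·225499 ≡ 1 (mod 2100817).

225499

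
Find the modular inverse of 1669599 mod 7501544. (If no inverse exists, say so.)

5175399

Extended Euclidean algorithm:
7501544 = 4·1669599 + 823148
1669599 = 2·823148 + 23303
823148 = 35·23303 + 7543
23303 = 3·7543 + 674
7543 = 11·674 + 129
674 = 5·129 + 29
129 = 4·29 + 13
29 = 2·13 + 3
13 = 4·3 + 1
3 = 3·1 + 0
gcd = 1, so the inverse exists. Back-substitute:
1 = 13 − 4·3
1 = −4·29 + 9·13
1 = 9·129 − 40·29
1 = −40·674 + 209·129
1 = 209·7543 − 2339·674
1 = −2339·23303 + 7226·7543
1 = 7226·823148 − 255249·23303
1 = −255249·1669599 + 517724·823148
1 = 517724·7501544 − 2326145·1669599
Thus 1669599·(-2326145) ≡ 1 (mod 7501544); reducing, -2326145 mod 7501544 = 5175399.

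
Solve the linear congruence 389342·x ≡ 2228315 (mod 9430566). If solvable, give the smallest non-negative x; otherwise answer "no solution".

gcd(389342, 9430566):
9430566 = 24·389342 + 86358
389342 = 4·86358 + 43910
86358 = 1·43910 + 42448
43910 = 1·42448 + 1462
42448 = 29·1462 + 50
1462 = 29·50 + 12
50 = 4·12 + 2
12 = 6·2 + 0
gcd = 2, but 2 ∤ 2228315, so the congruence has no solution.

no solution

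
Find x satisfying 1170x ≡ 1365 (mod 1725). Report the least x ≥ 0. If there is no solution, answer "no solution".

97

First find gcd(1170, 1725):
1725 = 1·1170 + 555
1170 = 2·555 + 60
555 = 9·60 + 15
60 = 4·15 + 0
gcd = 15 and 15 | 1365, so solutions exist. Divide through by 15: 78x ≡ 91 (mod 115).
Now find 78⁻¹ mod 115:
115 = 1·78 + 37
78 = 2·37 + 4
37 = 9·4 + 1
4 = 4·1 + 0
Back-substitute:
1 = 37 − 9·4
1 = −9·78 + 19·37
1 = 19·115 − 28·78
So 78·(-28) ≡ 1 (mod 115), i.e. 78⁻¹ ≡ 87.
Then x ≡ 87·91 ≡ 97 (mod 115); the smallest non-negative solution is x = 97.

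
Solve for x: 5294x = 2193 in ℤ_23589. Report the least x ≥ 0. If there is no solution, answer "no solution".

5637

First find gcd(5294, 23589):
23589 = 4·5294 + 2413
5294 = 2·2413 + 468
2413 = 5·468 + 73
468 = 6·73 + 30
73 = 2·30 + 13
30 = 2·13 + 4
13 = 3·4 + 1
4 = 4·1 + 0
gcd = 1, so a unique solution mod 23589 exists.
Back-substitute for the Bézout coefficients:
1 = 13 − 3·4
1 = −3·30 + 7·13
1 = 7·73 − 17·30
1 = −17·468 + 109·73
1 = 109·2413 − 562·468
1 = −562·5294 + 1233·2413
1 = 1233·23589 − 5494·5294
So 5294·(-5494) ≡ 1 (mod 23589), giving 5294⁻¹ ≡ 18095.
x ≡ 5294⁻¹·2193 ≡ 18095·2193 ≡ 5637 (mod 23589).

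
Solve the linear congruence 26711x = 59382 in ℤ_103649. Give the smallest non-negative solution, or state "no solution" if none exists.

First find gcd(26711, 103649):
103649 = 3*26711 + 23516
26711 = 1*23516 + 3195
23516 = 7*3195 + 1151
3195 = 2*1151 + 893
1151 = 1*893 + 258
893 = 3*258 + 119
258 = 2*119 + 20
119 = 5*20 + 19
20 = 1*19 + 1
19 = 19*1 + 0
gcd = 1, so a unique solution mod 103649 exists.
Back-substitute for the Bézout coefficients:
1 = 20 − 19
1 = −119 + 6·20
1 = 6·258 − 13·119
1 = −13·893 + 45·258
1 = 45·1151 − 58·893
1 = −58·3195 + 161·1151
1 = 161·23516 − 1185·3195
1 = −1185·26711 + 1346·23516
1 = 1346·103649 − 5223·26711
So 26711·(-5223) ≡ 1 (mod 103649), giving 26711⁻¹ ≡ 98426.
x ≡ 26711⁻¹·59382 ≡ 98426·59382 ≡ 69271 (mod 103649).

69271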